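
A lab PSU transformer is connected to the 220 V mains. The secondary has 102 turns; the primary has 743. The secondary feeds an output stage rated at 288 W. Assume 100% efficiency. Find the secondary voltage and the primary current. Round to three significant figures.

V_s = V_p × N_s/N_p = 220 × 102/743 = 30.202 V.
I_s = P/V_s = 288/30.202 = 9.5358 A.
I_p = I_s × N_s/N_p = 9.5358 × 102/743 = 1.31 A.

V_s ≈ 30.2 V, I_p ≈ 1.31 A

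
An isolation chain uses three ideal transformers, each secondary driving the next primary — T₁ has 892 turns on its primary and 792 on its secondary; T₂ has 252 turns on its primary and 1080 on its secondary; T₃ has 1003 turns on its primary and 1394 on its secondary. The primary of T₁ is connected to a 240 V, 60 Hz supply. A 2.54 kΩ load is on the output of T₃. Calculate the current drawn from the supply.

I_supply ≈ 2.64 A

Secondary of T₁: V = 240.00 × 792/892 = 213.09 V.
Secondary of T₂: V = 213.09 × 1080/252 = 913.26 V.
Secondary of T₃: V = 913.26 × 1394/1003 = 1269.3 V.
I_load = 1269.3/2540 = 0.49972 A, so P_out = 1269.3 × 0.49972 = 634.28 W.
All ideal ⇒ P_in = P_out, so I_supply = 634.28/240 = 2.64 A.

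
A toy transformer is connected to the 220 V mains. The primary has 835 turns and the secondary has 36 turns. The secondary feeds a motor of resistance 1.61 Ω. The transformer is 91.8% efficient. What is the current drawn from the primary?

I_p ≈ 0.277 A

V_s = 220 × 36/835 = 9.4850 V.
I_s = V_s/R = 9.4850/1.61 = 5.8913 A.
P_out = V_s I_s = 9.4850 × 5.8913 = 55.879 W.
P_in = P_out/η = 55.879/0.918 = 60.871 W.
I_p = P_in/V_p = 60.871/220 = 0.277 A.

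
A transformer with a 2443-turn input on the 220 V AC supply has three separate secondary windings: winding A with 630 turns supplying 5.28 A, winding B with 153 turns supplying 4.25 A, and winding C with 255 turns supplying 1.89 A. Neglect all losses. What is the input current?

V_A = 220 × 630/2443 = 56.734 V; V_B = 220 × 153/2443 = 13.778 V; V_C = 220 × 255/2443 = 22.964 V.
P_out = V_A I_A + V_B I_B + V_C I_C = 56.734×5.28 + 13.778×4.25 + 22.964×1.89 = 299.55 + 58.557 + 43.401 = 401.51 W.
Ideal ⇒ P_in = P_out, so I_in = P_out/V_in = 401.51/220 = 1.83 A.

I_in ≈ 1.83 A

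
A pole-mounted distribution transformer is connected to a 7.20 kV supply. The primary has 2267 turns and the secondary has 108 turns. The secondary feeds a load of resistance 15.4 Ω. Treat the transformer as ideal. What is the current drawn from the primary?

V_s = V_p × N_s/N_p = 7200 × 108/2267 = 343.01 V.
I_s = V_s/R = 343.01/15.4 = 22.273 A.
For an ideal transformer I_p N_p = I_s N_s, so I_p = 22.273 × 108/2267 = 1.06 A.

I_p ≈ 1.06 A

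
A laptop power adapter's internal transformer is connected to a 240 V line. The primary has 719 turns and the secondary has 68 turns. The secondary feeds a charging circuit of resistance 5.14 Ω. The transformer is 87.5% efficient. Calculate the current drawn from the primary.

I_p ≈ 0.477 A

V_s = 240 × 68/719 = 22.698 V.
I_s = V_s/R = 22.698/5.14 = 4.4160 A.
P_out = V_s I_s = 22.698 × 4.4160 = 100.24 W.
P_in = P_out/η = 100.24/0.875 = 114.55 W.
I_p = P_in/V_p = 114.55/240 = 0.477 A.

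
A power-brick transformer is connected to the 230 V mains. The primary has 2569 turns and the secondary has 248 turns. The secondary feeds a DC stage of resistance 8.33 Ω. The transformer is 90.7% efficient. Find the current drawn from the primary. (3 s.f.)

I_p ≈ 0.284 A

V_s = 230 × 248/2569 = 22.203 V.
I_s = V_s/R = 22.203/8.33 = 2.6654 A.
P_out = V_s I_s = 22.203 × 2.6654 = 59.181 W.
P_in = P_out/η = 59.181/0.907 = 65.250 W.
I_p = P_in/V_p = 65.250/230 = 0.284 A.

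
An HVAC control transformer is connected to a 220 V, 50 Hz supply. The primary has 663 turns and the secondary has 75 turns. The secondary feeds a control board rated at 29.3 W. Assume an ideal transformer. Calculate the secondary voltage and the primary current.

V_s ≈ 24.9 V, I_p ≈ 0.133 A

V_s = V_p × N_s/N_p = 220 × 75/663 = 24.887 V.
I_s = P/V_s = 29.3/24.887 = 1.1773 A.
I_p = I_s × N_s/N_p = 1.1773 × 75/663 = 0.133 A.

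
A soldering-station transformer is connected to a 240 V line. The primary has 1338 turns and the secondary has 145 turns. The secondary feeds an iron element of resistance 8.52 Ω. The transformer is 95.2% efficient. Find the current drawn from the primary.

I_p ≈ 0.348 A

V_s = 240 × 145/1338 = 26.009 V.
I_s = V_s/R = 26.009/8.52 = 3.0527 A.
P_out = V_s I_s = 26.009 × 3.0527 = 79.397 W.
P_in = P_out/η = 79.397/0.952 = 83.401 W.
I_p = P_in/V_p = 83.401/240 = 0.348 A.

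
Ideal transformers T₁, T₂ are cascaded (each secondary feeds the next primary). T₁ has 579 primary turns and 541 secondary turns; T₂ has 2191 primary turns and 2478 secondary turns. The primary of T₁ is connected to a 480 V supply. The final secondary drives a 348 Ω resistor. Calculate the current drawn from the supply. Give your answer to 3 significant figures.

I_supply ≈ 1.54 A

Secondary of T₁: V = 480.00 × 541/579 = 448.50 V.
Secondary of T₂: V = 448.50 × 2478/2191 = 507.25 V.
I_load = 507.25/348 = 1.4576 A, so P_out = 507.25 × 1.4576 = 739.36 W.
All ideal ⇒ P_in = P_out, so I_supply = 739.36/480 = 1.54 A.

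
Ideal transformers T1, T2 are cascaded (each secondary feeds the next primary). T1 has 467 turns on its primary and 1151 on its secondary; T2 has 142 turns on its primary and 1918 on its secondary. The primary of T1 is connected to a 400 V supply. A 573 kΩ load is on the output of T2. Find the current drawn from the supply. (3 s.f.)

Secondary of T1: V = 400.00 × 1151/467 = 985.87 V.
Secondary of T2: V = 985.87 × 1918/142 = 13316 V.
I_load = 13316/573000 = 0.023239 A, so P_out = 13316 × 0.023239 = 309.46 W.
All ideal ⇒ P_in = P_out, so I_supply = 309.46/400 = 0.774 A.

I_supply ≈ 0.774 A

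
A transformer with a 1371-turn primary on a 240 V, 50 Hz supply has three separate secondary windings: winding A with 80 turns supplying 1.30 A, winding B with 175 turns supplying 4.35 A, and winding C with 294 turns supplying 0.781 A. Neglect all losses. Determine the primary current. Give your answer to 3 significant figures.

I_p ≈ 0.799 A

V_A = 240 × 80/1371 = 14.004 V; V_B = 240 × 175/1371 = 30.635 V; V_C = 240 × 294/1371 = 51.466 V.
P_out = V_A I_A + V_B I_B + V_C I_C = 14.004×1.30 + 30.635×4.35 + 51.466×0.781 = 18.206 + 133.26 + 40.195 = 191.66 W.
Ideal ⇒ P_in = P_out, so I_p = P_out/V_p = 191.66/240 = 0.799 A.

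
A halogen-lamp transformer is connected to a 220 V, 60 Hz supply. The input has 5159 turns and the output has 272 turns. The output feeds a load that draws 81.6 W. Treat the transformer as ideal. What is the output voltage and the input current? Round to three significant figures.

V_out ≈ 11.6 V, I_in ≈ 0.371 A

V_out = V_in × N_out/N_in = 220 × 272/5159 = 11.599 V.
I_out = P/V_out = 81.6/11.599 = 7.0350 A.
I_in = I_out × N_out/N_in = 7.0350 × 272/5159 = 0.371 A.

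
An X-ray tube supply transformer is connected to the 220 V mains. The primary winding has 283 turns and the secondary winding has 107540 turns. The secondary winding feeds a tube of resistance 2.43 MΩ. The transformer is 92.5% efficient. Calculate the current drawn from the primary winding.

I_p ≈ 14.1 A

V_s = 220 × 107540/283 = 83600 V.
I_s = V_s/R = 83600/(2.43×10^6) = 0.034403 A.
P_out = V_s I_s = 83600 × 0.034403 = 2876.1 W.
P_in = P_out/η = 2876.1/0.925 = 3109.3 W.
I_p = P_in/V_p = 3109.3/220 = 14.1 A.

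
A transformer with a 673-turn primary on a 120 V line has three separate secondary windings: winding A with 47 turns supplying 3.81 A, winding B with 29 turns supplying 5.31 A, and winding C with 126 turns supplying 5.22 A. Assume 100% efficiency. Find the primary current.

V_A = 120 × 47/673 = 8.3804 V; V_B = 120 × 29/673 = 5.1709 V; V_C = 120 × 126/673 = 22.467 V.
P_out = V_A I_A + V_B I_B + V_C I_C = 8.3804×3.81 + 5.1709×5.31 + 22.467×5.22 = 31.929 + 27.457 + 117.28 = 176.66 W.
Ideal ⇒ P_in = P_out, so I_p = P_out/V_p = 176.66/120 = 1.47 A.

I_p ≈ 1.47 A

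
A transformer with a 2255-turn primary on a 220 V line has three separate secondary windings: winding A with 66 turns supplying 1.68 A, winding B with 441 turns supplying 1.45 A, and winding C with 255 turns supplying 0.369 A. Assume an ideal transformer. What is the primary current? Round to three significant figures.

I_p ≈ 0.374 A

V_A = 220 × 66/2255 = 6.4390 V; V_B = 220 × 441/2255 = 43.024 V; V_C = 220 × 255/2255 = 24.878 V.
P_out = V_A I_A + V_B I_B + V_C I_C = 6.4390×1.68 + 43.024×1.45 + 24.878×0.369 = 10.818 + 62.385 + 9.1800 = 82.383 W.
Ideal ⇒ P_in = P_out, so I_p = P_out/V_p = 82.383/220 = 0.374 A.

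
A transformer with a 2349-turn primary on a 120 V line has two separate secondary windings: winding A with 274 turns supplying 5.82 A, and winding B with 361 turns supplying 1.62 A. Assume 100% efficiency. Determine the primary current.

V_A = 120 × 274/2349 = 13.997 V; V_B = 120 × 361/2349 = 18.442 V.
P_out = V_A I_A + V_B I_B = 13.997×5.82 + 18.442×1.62 = 81.465 + 29.876 = 111.34 W.
Ideal ⇒ P_in = P_out, so I_p = P_out/V_p = 111.34/120 = 0.928 A.

I_p ≈ 0.928 A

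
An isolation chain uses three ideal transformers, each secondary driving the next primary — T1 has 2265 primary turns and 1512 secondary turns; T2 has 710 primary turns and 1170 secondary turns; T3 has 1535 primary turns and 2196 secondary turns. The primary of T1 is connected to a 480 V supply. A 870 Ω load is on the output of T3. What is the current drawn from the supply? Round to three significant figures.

Secondary of T1: V = 480.00 × 1512/2265 = 320.42 V.
Secondary of T2: V = 320.42 × 1170/710 = 528.02 V.
Secondary of T3: V = 528.02 × 2196/1535 = 755.40 V.
I_load = 755.40/870 = 0.86827 A, so P_out = 755.40 × 0.86827 = 655.89 W.
All ideal ⇒ P_in = P_out, so I_supply = 655.89/480 = 1.37 A.

I_supply ≈ 1.37 A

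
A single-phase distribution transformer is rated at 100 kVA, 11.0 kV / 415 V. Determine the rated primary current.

I_p = S/V_p = 100000/11000 = 9.09 A.

I_p ≈ 9.09 A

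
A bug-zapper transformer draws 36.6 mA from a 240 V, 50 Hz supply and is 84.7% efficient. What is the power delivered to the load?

P_out ≈ 7.44 W

P_in = V_p I_p = 240 × 0.0366 = 8.7840 W.
P_out = η P_in = 0.847 × 8.7840 = 7.44 W.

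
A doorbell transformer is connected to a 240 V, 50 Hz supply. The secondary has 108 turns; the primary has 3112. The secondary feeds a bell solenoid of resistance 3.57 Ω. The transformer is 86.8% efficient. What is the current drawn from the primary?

I_p ≈ 0.0933 A

V_s = 240 × 108/3112 = 8.3290 V.
I_s = V_s/R = 8.3290/3.57 = 2.3331 A.
P_out = V_s I_s = 8.3290 × 2.3331 = 19.432 W.
P_in = P_out/η = 19.432/0.868 = 22.387 W.
I_p = P_in/V_p = 22.387/240 = 0.0933 A.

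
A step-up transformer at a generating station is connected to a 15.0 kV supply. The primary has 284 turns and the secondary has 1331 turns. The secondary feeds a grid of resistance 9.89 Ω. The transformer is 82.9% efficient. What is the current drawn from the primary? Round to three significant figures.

V_s = 15000 × 1331/284 = 70299 V.
I_s = V_s/R = 70299/9.89 = 7108.1 A.
P_out = V_s I_s = 70299 × 7108.1 = 4.9970×10^8 W.
P_in = P_out/η = 4.9970×10^8/0.829 = 6.0277×10^8 W.
I_p = P_in/V_p = 6.0277×10^8/15000 = 40200 A.

I_p ≈ 40200 A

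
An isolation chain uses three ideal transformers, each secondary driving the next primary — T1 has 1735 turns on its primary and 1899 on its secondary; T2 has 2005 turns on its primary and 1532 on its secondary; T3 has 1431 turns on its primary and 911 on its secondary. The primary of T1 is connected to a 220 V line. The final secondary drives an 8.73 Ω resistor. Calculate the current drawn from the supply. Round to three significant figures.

Secondary of T1: V = 220.00 × 1899/1735 = 240.80 V.
Secondary of T2: V = 240.80 × 1532/2005 = 183.99 V.
Secondary of T3: V = 183.99 × 911/1431 = 117.13 V.
I_load = 117.13/8.73 = 13.417 A, so P_out = 117.13 × 13.417 = 1571.6 W.
All ideal ⇒ P_in = P_out, so I_supply = 1571.6/220 = 7.14 A.

I_supply ≈ 7.14 A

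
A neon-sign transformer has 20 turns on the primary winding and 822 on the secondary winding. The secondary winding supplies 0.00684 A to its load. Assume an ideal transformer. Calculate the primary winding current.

I_p ≈ 0.281 A

For an ideal transformer I_p/I_s = N_s/N_p, so I_p = 0.00684 × 822/20 = 0.281 A.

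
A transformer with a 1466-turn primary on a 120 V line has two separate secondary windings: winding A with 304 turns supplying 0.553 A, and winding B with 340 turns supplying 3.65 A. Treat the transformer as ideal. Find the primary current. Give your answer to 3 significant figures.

I_p ≈ 0.961 A

V_A = 120 × 304/1466 = 24.884 V; V_B = 120 × 340/1466 = 27.831 V.
P_out = V_A I_A + V_B I_B = 24.884×0.553 + 27.831×3.65 = 13.761 + 101.58 = 115.34 W.
Ideal ⇒ P_in = P_out, so I_p = P_out/V_p = 115.34/120 = 0.961 A.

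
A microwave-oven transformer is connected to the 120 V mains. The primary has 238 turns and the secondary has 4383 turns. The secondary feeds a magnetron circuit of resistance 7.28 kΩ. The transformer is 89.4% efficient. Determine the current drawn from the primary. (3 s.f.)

V_s = 120 × 4383/238 = 2209.9 V.
I_s = V_s/R = 2209.9/7280 = 0.30356 A.
P_out = V_s I_s = 2209.9 × 0.30356 = 670.84 W.
P_in = P_out/η = 670.84/0.894 = 750.38 W.
I_p = P_in/V_p = 750.38/120 = 6.25 A.

I_p ≈ 6.25 A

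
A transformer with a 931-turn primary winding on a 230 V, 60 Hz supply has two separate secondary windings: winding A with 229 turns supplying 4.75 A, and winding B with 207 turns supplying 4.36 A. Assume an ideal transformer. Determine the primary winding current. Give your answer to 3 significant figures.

I_p ≈ 2.14 A

V_A = 230 × 229/931 = 56.574 V; V_B = 230 × 207/931 = 51.139 V.
P_out = V_A I_A + V_B I_B = 56.574×4.75 + 51.139×4.36 = 268.72 + 222.96 = 491.69 W.
Ideal ⇒ P_in = P_out, so I_p = P_out/V_p = 491.69/230 = 2.14 A.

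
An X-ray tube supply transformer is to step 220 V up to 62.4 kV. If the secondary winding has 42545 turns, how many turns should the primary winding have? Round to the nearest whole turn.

N_p/N_s = V_p/V_s, so N_p = 42545 × 220/62400 = 150.0 ≈ 150 turns.

N_p = 150 turns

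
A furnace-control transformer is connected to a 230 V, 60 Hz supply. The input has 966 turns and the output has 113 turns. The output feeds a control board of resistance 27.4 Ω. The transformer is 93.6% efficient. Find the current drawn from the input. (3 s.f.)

V_out = 230 × 113/966 = 26.905 V.
I_out = V_out/R = 26.905/27.4 = 0.98193 A.
P_out = V_out I_out = 26.905 × 0.98193 = 26.418 W.
P_in = P_out/η = 26.418/0.936 = 28.225 W.
I_in = P_in/V_in = 28.225/230 = 0.123 A.

I_in ≈ 0.123 A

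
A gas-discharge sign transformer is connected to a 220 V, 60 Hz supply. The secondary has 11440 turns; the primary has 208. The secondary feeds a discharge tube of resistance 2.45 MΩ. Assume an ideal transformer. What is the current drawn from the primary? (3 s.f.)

V_s = V_p × N_s/N_p = 220 × 11440/208 = 12100 V.
I_s = V_s/R = 12100/(2.45×10^6) = 0.0049388 A.
For an ideal transformer I_p N_p = I_s N_s, so I_p = 0.0049388 × 11440/208 = 0.272 A.

I_p ≈ 0.272 A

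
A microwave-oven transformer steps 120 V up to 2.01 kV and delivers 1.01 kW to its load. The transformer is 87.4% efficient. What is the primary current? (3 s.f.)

I_p ≈ 9.63 A

P_in = P_out/η = 1010/0.874 = 1155.6 W.
I_p = P_in/V_p = 1155.6/120 = 9.63 A.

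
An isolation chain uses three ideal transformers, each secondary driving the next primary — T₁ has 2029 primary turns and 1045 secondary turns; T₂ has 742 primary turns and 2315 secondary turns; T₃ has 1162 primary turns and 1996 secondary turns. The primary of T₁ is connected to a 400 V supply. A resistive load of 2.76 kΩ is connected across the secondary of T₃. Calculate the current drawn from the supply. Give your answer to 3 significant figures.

Secondary of T₁: V = 400.00 × 1045/2029 = 206.01 V.
Secondary of T₂: V = 206.01 × 2315/742 = 642.75 V.
Secondary of T₃: V = 642.75 × 1996/1162 = 1104.1 V.
I_load = 1104.1/2760 = 0.40002 A, so P_out = 1104.1 × 0.40002 = 441.65 W.
All ideal ⇒ P_in = P_out, so I_supply = 441.65/400 = 1.10 A.

I_supply ≈ 1.10 A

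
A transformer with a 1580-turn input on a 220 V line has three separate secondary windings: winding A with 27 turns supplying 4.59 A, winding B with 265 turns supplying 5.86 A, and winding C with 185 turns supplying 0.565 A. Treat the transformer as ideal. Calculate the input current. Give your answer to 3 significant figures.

I_in ≈ 1.13 A

V_A = 220 × 27/1580 = 3.7595 V; V_B = 220 × 265/1580 = 36.899 V; V_C = 220 × 185/1580 = 25.759 V.
P_out = V_A I_A + V_B I_B + V_C I_C = 3.7595×4.59 + 36.899×5.86 + 25.759×0.565 = 17.256 + 216.23 + 14.554 = 248.04 W.
Ideal ⇒ P_in = P_out, so I_in = P_out/V_in = 248.04/220 = 1.13 A.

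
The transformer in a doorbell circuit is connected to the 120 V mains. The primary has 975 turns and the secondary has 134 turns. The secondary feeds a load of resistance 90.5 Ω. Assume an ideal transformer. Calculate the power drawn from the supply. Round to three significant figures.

P ≈ 3.01 W

V_s = V_p × N_s/N_p = 120 × 134/975 = 16.492 V.
I_s = V_s/R = 16.492/90.5 = 0.18224 A.
I_p = I_s × N_s/N_p = 0.18224 × 134/975 = 0.025046 A.
P = V_p I_p = 120 × 0.025046 = 3.01 W.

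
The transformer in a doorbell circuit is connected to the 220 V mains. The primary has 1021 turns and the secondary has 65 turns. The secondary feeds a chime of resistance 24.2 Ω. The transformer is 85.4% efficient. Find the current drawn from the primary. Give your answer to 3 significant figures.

I_p ≈ 0.0431 A

V_s = 220 × 65/1021 = 14.006 V.
I_s = V_s/R = 14.006/24.2 = 0.57876 A.
P_out = V_s I_s = 14.006 × 0.57876 = 8.1060 W.
P_in = P_out/η = 8.1060/0.854 = 9.4918 W.
I_p = P_in/V_p = 9.4918/220 = 0.0431 A.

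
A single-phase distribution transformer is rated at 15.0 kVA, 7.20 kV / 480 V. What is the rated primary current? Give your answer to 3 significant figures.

I_p ≈ 2.08 A

I_p = S/V_p = 15000/7200 = 2.08 A.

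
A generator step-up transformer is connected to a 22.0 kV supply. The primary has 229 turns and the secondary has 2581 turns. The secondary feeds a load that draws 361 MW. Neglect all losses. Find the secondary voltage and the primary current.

V_s = V_p × N_s/N_p = 22000 × 2581/229 = 247960 V.
I_s = P/V_s = 3.61×10^8/247960 = 1455.9 A.
I_p = I_s × N_s/N_p = 1455.9 × 2581/229 = 16400 A.

V_s ≈ 248000 V, I_p ≈ 16400 A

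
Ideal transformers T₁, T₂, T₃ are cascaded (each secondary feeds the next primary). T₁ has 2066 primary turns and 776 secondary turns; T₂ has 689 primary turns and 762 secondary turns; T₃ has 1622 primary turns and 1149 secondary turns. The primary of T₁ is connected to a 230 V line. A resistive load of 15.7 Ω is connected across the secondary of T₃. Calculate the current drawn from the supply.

After T₁: V = 230.00 × 776/2066 = 86.389 V.
After T₂: V = 86.389 × 762/689 = 95.542 V.
After T₃: V = 95.542 × 1149/1622 = 67.681 V.
I_load = 67.681/15.7 = 4.3109 A, so P_out = 67.681 × 4.3109 = 291.76 W.
All ideal ⇒ P_in = P_out, so I_supply = 291.76/230 = 1.27 A.

I_supply ≈ 1.27 A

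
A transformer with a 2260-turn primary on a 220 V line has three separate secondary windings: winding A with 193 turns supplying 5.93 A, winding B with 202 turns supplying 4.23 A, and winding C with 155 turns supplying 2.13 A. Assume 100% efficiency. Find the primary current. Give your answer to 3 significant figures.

I_p ≈ 1.03 A

V_A = 220 × 193/2260 = 18.788 V; V_B = 220 × 202/2260 = 19.664 V; V_C = 220 × 155/2260 = 15.088 V.
P_out = V_A I_A + V_B I_B + V_C I_C = 18.788×5.93 + 19.664×4.23 + 15.088×2.13 = 111.41 + 83.178 + 32.138 = 226.73 W.
Ideal ⇒ P_in = P_out, so I_p = P_out/V_p = 226.73/220 = 1.03 A.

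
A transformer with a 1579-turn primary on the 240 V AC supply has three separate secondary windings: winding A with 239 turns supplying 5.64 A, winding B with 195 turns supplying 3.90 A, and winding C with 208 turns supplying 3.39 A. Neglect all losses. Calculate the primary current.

V_A = 240 × 239/1579 = 36.327 V; V_B = 240 × 195/1579 = 29.639 V; V_C = 240 × 208/1579 = 31.615 V.
P_out = V_A I_A + V_B I_B + V_C I_C = 36.327×5.64 + 29.639×3.90 + 31.615×3.39 = 204.88 + 115.59 + 107.17 = 427.65 W.
Ideal ⇒ P_in = P_out, so I_p = P_out/V_p = 427.65/240 = 1.78 A.

I_p ≈ 1.78 A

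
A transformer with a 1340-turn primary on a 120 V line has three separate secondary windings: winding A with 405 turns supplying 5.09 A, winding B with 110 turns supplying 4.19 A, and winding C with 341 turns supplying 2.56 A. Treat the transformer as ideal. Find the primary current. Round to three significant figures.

V_A = 120 × 405/1340 = 36.269 V; V_B = 120 × 110/1340 = 9.8507 V; V_C = 120 × 341/1340 = 30.537 V.
P_out = V_A I_A + V_B I_B + V_C I_C = 36.269×5.09 + 9.8507×4.19 + 30.537×2.56 = 184.61 + 41.275 + 78.176 = 304.06 W.
Ideal ⇒ P_in = P_out, so I_p = P_out/V_p = 304.06/120 = 2.53 A.

I_p ≈ 2.53 A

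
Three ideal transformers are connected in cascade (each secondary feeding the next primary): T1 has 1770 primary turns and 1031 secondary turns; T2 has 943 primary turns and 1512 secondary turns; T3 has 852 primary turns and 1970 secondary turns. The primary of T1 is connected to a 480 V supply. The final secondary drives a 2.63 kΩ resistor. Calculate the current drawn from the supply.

I_supply ≈ 0.851 A

Secondary of T1: V = 480.00 × 1031/1770 = 279.59 V.
Secondary of T2: V = 279.59 × 1512/943 = 448.30 V.
Secondary of T3: V = 448.30 × 1970/852 = 1036.6 V.
I_load = 1036.6/2630 = 0.39413 A, so P_out = 1036.6 × 0.39413 = 408.54 W.
All ideal ⇒ P_in = P_out, so I_supply = 408.54/480 = 0.851 A.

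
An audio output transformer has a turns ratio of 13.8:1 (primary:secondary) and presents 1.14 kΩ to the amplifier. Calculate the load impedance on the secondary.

Z_s = Z_p/(N_p/N_s)² = 1140/13.8² = 5.99 Ω.

Z_s ≈ 5.99 Ω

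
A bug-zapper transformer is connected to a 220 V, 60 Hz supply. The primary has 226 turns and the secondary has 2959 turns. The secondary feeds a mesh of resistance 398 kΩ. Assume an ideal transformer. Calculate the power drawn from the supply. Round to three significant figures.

P ≈ 20.8 W

V_s = V_p × N_s/N_p = 220 × 2959/226 = 2880.4 V.
I_s = V_s/R = 2880.4/398000 = 0.0072373 A.
I_p = I_s × N_s/N_p = 0.0072373 × 2959/226 = 0.094757 A.
P = V_p I_p = 220 × 0.094757 = 20.8 W.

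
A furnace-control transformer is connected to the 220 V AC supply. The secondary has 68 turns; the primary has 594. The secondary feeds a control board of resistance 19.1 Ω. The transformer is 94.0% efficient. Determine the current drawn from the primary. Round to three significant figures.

V_s = 220 × 68/594 = 25.185 V.
I_s = V_s/R = 25.185/19.1 = 1.3186 A.
P_out = V_s I_s = 25.185 × 1.3186 = 33.209 W.
P_in = P_out/η = 33.209/0.940 = 35.329 W.
I_p = P_in/V_p = 35.329/220 = 0.161 A.

I_p ≈ 0.161 A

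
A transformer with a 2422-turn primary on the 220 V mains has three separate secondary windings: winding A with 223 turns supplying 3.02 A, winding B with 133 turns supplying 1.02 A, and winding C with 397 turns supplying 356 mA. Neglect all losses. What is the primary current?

I_p ≈ 0.392 A

V_A = 220 × 223/2422 = 20.256 V; V_B = 220 × 133/2422 = 12.081 V; V_C = 220 × 397/2422 = 36.061 V.
P_out = V_A I_A + V_B I_B + V_C I_C = 20.256×3.02 + 12.081×1.02 + 36.061×0.356 = 61.173 + 12.323 + 12.838 = 86.333 W.
Ideal ⇒ P_in = P_out, so I_p = P_out/V_p = 86.333/220 = 0.392 A.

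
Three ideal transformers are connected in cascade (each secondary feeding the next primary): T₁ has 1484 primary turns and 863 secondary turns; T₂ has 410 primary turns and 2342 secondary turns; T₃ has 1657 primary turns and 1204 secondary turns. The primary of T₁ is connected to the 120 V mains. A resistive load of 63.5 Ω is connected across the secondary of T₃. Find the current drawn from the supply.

Secondary of T₁: V = 120.00 × 863/1484 = 69.784 V.
Secondary of T₂: V = 69.784 × 2342/410 = 398.62 V.
Secondary of T₃: V = 398.62 × 1204/1657 = 289.64 V.
I_load = 289.64/63.5 = 4.5613 A, so P_out = 289.64 × 4.5613 = 1321.2 W.
All ideal ⇒ P_in = P_out, so I_supply = 1321.2/120 = 11.0 A.

I_supply ≈ 11.0 A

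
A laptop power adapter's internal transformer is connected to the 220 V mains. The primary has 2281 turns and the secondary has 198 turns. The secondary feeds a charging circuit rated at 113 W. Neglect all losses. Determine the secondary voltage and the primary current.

V_s ≈ 19.1 V, I_p ≈ 0.514 A

V_s = V_p × N_s/N_p = 220 × 198/2281 = 19.097 V.
I_s = P/V_s = 113/19.097 = 5.9172 A.
I_p = I_s × N_s/N_p = 5.9172 × 198/2281 = 0.514 A.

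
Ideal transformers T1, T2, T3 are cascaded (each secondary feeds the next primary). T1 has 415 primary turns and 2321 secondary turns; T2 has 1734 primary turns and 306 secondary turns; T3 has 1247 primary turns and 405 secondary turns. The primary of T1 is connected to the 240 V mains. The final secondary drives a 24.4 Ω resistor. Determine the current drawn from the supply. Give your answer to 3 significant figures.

Secondary of T1: V = 240.00 × 2321/415 = 1342.3 V.
Secondary of T2: V = 1342.3 × 306/1734 = 236.87 V.
Secondary of T3: V = 236.87 × 405/1247 = 76.931 V.
I_load = 76.931/24.4 = 3.1529 A, so P_out = 76.931 × 3.1529 = 242.55 W.
All ideal ⇒ P_in = P_out, so I_supply = 242.55/240 = 1.01 A.

I_supply ≈ 1.01 A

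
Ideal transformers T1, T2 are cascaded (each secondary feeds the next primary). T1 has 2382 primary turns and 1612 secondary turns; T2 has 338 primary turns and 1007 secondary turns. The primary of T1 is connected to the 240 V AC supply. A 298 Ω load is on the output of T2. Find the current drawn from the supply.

I_supply ≈ 3.27 A

Secondary of T1: V = 240.00 × 1612/2382 = 162.42 V.
Secondary of T2: V = 162.42 × 1007/338 = 483.89 V.
I_load = 483.89/298 = 1.6238 A, so P_out = 483.89 × 1.6238 = 785.74 W.
All ideal ⇒ P_in = P_out, so I_supply = 785.74/240 = 3.27 A.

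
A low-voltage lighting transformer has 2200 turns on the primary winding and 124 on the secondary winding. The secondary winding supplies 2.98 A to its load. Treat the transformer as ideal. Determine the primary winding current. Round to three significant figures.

I_p ≈ 0.168 A

For an ideal transformer I_p/I_s = N_s/N_p, so I_p = 2.98 × 124/2200 = 0.168 A.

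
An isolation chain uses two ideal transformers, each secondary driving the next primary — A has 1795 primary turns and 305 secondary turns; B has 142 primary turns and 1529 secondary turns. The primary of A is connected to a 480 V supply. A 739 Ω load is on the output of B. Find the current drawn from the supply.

I_supply ≈ 2.17 A

Secondary of A: V = 480.00 × 305/1795 = 81.560 V.
Secondary of B: V = 81.560 × 1529/142 = 878.20 V.
I_load = 878.20/739 = 1.1884 A, so P_out = 878.20 × 1.1884 = 1043.6 W.
All ideal ⇒ P_in = P_out, so I_supply = 1043.6/480 = 2.17 A.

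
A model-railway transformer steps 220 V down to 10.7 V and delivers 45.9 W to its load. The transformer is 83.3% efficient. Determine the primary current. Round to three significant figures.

P_in = P_out/η = 45.9/0.833 = 55.102 W.
I_p = P_in/V_p = 55.102/220 = 0.250 A.

I_p ≈ 0.250 A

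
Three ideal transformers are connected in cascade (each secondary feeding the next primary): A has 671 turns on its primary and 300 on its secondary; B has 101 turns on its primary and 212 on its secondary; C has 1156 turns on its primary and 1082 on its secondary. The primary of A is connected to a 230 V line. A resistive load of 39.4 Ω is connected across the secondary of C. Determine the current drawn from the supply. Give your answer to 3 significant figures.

I_supply ≈ 4.50 A

After A: V = 230.00 × 300/671 = 102.83 V.
After B: V = 102.83 × 212/101 = 215.84 V.
After C: V = 215.84 × 1082/1156 = 202.03 V.
I_load = 202.03/39.4 = 5.1276 A, so P_out = 202.03 × 5.1276 = 1035.9 W.
All ideal ⇒ P_in = P_out, so I_supply = 1035.9/230 = 4.50 A.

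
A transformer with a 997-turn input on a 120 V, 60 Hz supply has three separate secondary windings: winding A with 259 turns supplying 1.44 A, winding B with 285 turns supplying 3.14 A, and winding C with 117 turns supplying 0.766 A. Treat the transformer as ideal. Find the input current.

V_A = 120 × 259/997 = 31.174 V; V_B = 120 × 285/997 = 34.303 V; V_C = 120 × 117/997 = 14.082 V.
P_out = V_A I_A + V_B I_B + V_C I_C = 31.174×1.44 + 34.303×3.14 + 14.082×0.766 = 44.890 + 107.71 + 10.787 = 163.39 W.
Ideal ⇒ P_in = P_out, so I_in = P_out/V_in = 163.39/120 = 1.36 A.

I_in ≈ 1.36 A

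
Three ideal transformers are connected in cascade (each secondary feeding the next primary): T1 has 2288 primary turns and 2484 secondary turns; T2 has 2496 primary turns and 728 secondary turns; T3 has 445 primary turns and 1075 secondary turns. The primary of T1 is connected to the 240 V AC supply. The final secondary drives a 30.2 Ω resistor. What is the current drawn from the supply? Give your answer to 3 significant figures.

I_supply ≈ 4.65 A

Secondary of T1: V = 240.00 × 2484/2288 = 260.56 V.
Secondary of T2: V = 260.56 × 728/2496 = 75.997 V.
Secondary of T3: V = 75.997 × 1075/445 = 183.59 V.
I_load = 183.59/30.2 = 6.0790 A, so P_out = 183.59 × 6.0790 = 1116.0 W.
All ideal ⇒ P_in = P_out, so I_supply = 1116.0/240 = 4.65 A.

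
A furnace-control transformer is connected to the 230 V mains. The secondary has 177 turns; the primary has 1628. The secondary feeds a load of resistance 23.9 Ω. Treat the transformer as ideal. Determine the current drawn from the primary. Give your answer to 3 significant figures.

I_p ≈ 0.114 A

V_s = V_p × N_s/N_p = 230 × 177/1628 = 25.006 V.
I_s = V_s/R = 25.006/23.9 = 1.0463 A.
For an ideal transformer I_p N_p = I_s N_s, so I_p = 1.0463 × 177/1628 = 0.114 A.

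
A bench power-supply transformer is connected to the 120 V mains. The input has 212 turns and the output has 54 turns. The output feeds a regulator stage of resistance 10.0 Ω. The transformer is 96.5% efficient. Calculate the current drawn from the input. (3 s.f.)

I_in ≈ 0.807 A

V_out = 120 × 54/212 = 30.566 V.
I_out = V_out/R = 30.566/10.0 = 3.0566 A.
P_out = V_out I_out = 30.566 × 3.0566 = 93.428 W.
P_in = P_out/η = 93.428/0.965 = 96.817 W.
I_in = P_in/V_in = 96.817/120 = 0.807 A.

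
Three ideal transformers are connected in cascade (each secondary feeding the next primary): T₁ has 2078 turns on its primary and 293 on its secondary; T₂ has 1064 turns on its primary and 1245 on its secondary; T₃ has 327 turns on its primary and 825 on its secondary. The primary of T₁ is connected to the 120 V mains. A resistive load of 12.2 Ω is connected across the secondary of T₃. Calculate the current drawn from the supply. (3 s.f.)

I_supply ≈ 1.70 A

Secondary of T₁: V = 120.00 × 293/2078 = 16.920 V.
Secondary of T₂: V = 16.920 × 1245/1064 = 19.798 V.
Secondary of T₃: V = 19.798 × 825/327 = 49.950 V.
I_load = 49.950/12.2 = 4.0943 A, so P_out = 49.950 × 4.0943 = 204.51 W.
All ideal ⇒ P_in = P_out, so I_supply = 204.51/120 = 1.70 A.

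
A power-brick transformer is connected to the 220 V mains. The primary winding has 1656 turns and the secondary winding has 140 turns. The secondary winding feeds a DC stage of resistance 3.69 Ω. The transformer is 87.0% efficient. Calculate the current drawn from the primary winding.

I_p ≈ 0.490 A

V_s = 220 × 140/1656 = 18.599 V.
I_s = V_s/R = 18.599/3.69 = 5.0404 A.
P_out = V_s I_s = 18.599 × 5.0404 = 93.746 W.
P_in = P_out/η = 93.746/0.870 = 107.75 W.
I_p = P_in/V_p = 107.75/220 = 0.490 A.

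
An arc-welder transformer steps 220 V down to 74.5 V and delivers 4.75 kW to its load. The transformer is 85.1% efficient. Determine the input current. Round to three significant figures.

P_in = P_out/η = 4750/0.851 = 5581.7 W.
I_in = P_in/V_in = 5581.7/220 = 25.4 A.

I_in ≈ 25.4 A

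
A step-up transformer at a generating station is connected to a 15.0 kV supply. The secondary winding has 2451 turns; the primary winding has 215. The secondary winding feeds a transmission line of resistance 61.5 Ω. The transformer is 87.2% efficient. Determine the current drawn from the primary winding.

I_p ≈ 36400 A

V_s = 15000 × 2451/215 = 171000 V.
I_s = V_s/R = 171000/61.5 = 2780.5 A.
P_out = V_s I_s = 171000 × 2780.5 = 4.7546×10^8 W.
P_in = P_out/η = 4.7546×10^8/0.872 = 5.4526×10^8 W.
I_p = P_in/V_p = 5.4526×10^8/15000 = 36400 A.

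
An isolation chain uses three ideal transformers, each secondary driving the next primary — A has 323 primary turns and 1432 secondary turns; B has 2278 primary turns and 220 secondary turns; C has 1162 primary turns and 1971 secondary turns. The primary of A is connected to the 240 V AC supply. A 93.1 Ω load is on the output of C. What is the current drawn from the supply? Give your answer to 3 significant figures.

I_supply ≈ 1.36 A

After A: V = 240.00 × 1432/323 = 1064.0 V.
After B: V = 1064.0 × 220/2278 = 102.76 V.
After C: V = 102.76 × 1971/1162 = 174.30 V.
I_load = 174.30/93.1 = 1.8722 A, so P_out = 174.30 × 1.8722 = 326.33 W.
All ideal ⇒ P_in = P_out, so I_supply = 326.33/240 = 1.36 A.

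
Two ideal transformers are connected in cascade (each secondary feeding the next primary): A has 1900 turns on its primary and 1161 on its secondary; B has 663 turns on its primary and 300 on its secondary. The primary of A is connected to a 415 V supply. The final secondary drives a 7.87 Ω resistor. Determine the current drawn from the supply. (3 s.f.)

I_supply ≈ 4.03 A

After A: V = 415.00 × 1161/1900 = 253.59 V.
After B: V = 253.59 × 300/663 = 114.75 V.
I_load = 114.75/7.87 = 14.580 A, so P_out = 114.75 × 14.580 = 1673.0 W.
All ideal ⇒ P_in = P_out, so I_supply = 1673.0/415 = 4.03 A.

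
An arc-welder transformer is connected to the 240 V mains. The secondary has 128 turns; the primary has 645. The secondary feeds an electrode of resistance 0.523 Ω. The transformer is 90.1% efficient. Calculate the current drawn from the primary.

I_p ≈ 20.1 A

V_s = 240 × 128/645 = 47.628 V.
I_s = V_s/R = 47.628/0.523 = 91.067 A.
P_out = V_s I_s = 47.628 × 91.067 = 4337.3 W.
P_in = P_out/η = 4337.3/0.901 = 4813.9 W.
I_p = P_in/V_p = 4813.9/240 = 20.1 A.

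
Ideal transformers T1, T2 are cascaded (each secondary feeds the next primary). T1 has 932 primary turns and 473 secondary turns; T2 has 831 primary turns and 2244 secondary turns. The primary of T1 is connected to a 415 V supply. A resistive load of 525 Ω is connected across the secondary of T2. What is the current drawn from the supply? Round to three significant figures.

Secondary of T1: V = 415.00 × 473/932 = 210.62 V.
Secondary of T2: V = 210.62 × 2244/831 = 568.74 V.
I_load = 568.74/525 = 1.0833 A, so P_out = 568.74 × 1.0833 = 616.13 W.
All ideal ⇒ P_in = P_out, so I_supply = 616.13/415 = 1.48 A.

I_supply ≈ 1.48 A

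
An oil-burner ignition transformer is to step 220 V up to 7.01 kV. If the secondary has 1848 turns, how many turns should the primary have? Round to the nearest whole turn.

N_p/N_s = V_p/V_s, so N_p = 1848 × 220/7010 = 58.0 ≈ 58 turns.

N_p = 58 turns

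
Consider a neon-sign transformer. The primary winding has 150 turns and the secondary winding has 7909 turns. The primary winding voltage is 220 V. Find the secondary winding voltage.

V_s/V_p = N_s/N_p, so V_s = 220 × 7909/150 = 11600 V.

V_s ≈ 11600 V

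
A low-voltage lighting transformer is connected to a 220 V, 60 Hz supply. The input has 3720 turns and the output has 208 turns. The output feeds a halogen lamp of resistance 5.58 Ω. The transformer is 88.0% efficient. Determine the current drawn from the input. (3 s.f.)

I_in ≈ 0.140 A

V_out = 220 × 208/3720 = 12.301 V.
I_out = V_out/R = 12.301/5.58 = 2.2045 A.
P_out = V_out I_out = 12.301 × 2.2045 = 27.118 W.
P_in = P_out/η = 27.118/0.880 = 30.816 W.
I_in = P_in/V_in = 30.816/220 = 0.140 A.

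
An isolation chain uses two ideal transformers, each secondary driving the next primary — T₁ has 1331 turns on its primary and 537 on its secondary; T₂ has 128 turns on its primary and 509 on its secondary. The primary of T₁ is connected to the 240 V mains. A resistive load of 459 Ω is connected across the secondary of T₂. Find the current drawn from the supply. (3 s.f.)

I_supply ≈ 1.35 A

Secondary of T₁: V = 240.00 × 537/1331 = 96.829 V.
Secondary of T₂: V = 96.829 × 509/128 = 385.05 V.
I_load = 385.05/459 = 0.83889 A, so P_out = 385.05 × 0.83889 = 323.01 W.
All ideal ⇒ P_in = P_out, so I_supply = 323.01/240 = 1.35 A.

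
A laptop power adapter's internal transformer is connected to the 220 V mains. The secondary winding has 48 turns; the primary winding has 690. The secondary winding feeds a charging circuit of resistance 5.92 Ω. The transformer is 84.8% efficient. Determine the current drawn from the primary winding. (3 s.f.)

V_s = 220 × 48/690 = 15.304 V.
I_s = V_s/R = 15.304/5.92 = 2.5852 A.
P_out = V_s I_s = 15.304 × 2.5852 = 39.565 W.
P_in = P_out/η = 39.565/0.848 = 46.656 W.
I_p = P_in/V_p = 46.656/220 = 0.212 A.

I_p ≈ 0.212 A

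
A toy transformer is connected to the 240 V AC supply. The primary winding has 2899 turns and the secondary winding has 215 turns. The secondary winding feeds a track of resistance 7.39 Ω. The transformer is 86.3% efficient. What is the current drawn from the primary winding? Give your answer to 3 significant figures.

V_s = 240 × 215/2899 = 17.799 V.
I_s = V_s/R = 17.799/7.39 = 2.4086 A.
P_out = V_s I_s = 17.799 × 2.4086 = 42.870 W.
P_in = P_out/η = 42.870/0.863 = 49.676 W.
I_p = P_in/V_p = 49.676/240 = 0.207 A.

I_p ≈ 0.207 A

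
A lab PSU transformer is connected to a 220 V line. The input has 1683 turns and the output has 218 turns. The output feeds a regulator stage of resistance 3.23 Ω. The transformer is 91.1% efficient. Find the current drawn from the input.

V_out = 220 × 218/1683 = 28.497 V.
I_out = V_out/R = 28.497/3.23 = 8.8225 A.
P_out = V_out I_out = 28.497 × 8.8225 = 251.41 W.
P_in = P_out/η = 251.41/0.911 = 275.97 W.
I_in = P_in/V_in = 275.97/220 = 1.25 A.

I_in ≈ 1.25 A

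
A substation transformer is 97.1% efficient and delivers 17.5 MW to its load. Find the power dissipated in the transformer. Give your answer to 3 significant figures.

P_loss ≈ 523000 W

P_in = P_out/η = 1.75×10^7/0.971 = 1.80227×10^7 W.
P_loss = P_in − P_out = 1.80227×10^7 − 1.75×10^7 = 523000 W.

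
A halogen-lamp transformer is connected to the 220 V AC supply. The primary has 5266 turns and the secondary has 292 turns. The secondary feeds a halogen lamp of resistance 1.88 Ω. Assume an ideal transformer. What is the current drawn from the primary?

I_p ≈ 0.360 A

V_s = V_p × N_s/N_p = 220 × 292/5266 = 12.199 V.
I_s = V_s/R = 12.199/1.88 = 6.4888 A.
For an ideal transformer I_p N_p = I_s N_s, so I_p = 6.4888 × 292/5266 = 0.360 A.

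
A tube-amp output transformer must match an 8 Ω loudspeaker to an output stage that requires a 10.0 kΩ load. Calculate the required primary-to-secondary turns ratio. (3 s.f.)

Z_p/Z_s = (N_p/N_s)², so N_p/N_s = √(10000/8) = √1250 = 35.4.

N_p/N_s ≈ 35.4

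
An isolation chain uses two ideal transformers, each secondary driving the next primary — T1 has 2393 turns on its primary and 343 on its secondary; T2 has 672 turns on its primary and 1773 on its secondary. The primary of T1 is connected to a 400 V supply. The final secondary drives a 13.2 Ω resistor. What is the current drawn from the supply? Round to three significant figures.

I_supply ≈ 4.33 A

Secondary of T1: V = 400.00 × 343/2393 = 57.334 V.
Secondary of T2: V = 57.334 × 1773/672 = 151.27 V.
I_load = 151.27/13.2 = 11.460 A, so P_out = 151.27 × 11.460 = 1733.5 W.
All ideal ⇒ P_in = P_out, so I_supply = 1733.5/400 = 4.33 A.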